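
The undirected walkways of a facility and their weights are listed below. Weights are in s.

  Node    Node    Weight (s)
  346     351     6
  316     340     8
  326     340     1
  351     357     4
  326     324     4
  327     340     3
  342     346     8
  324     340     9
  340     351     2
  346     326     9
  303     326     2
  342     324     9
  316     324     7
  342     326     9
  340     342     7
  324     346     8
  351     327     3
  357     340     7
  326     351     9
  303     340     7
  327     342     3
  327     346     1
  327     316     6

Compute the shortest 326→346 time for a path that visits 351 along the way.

Shortest 326→351: 326–340–351 = 3
Best 351 to 346: 351–327–346 costing 4
Total via 351: 3 + 4 = 7 s.

7 s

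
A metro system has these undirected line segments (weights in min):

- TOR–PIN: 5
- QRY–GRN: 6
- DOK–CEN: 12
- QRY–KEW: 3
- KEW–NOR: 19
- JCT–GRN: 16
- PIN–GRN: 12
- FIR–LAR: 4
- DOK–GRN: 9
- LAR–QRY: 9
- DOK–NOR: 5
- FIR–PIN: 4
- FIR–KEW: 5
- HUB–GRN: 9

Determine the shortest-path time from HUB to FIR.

Running Dijkstra from HUB:
HUB: 0
GRN: 9  (via HUB)
QRY: 15  (via GRN)
DOK: 18  (via GRN)
KEW: 18  (via QRY)
PIN: 21  (via GRN)
NOR: 23  (via DOK)
FIR: 23  (via KEW)
Shortest route: HUB → GRN → QRY → KEW → FIR = 23 min.

23 min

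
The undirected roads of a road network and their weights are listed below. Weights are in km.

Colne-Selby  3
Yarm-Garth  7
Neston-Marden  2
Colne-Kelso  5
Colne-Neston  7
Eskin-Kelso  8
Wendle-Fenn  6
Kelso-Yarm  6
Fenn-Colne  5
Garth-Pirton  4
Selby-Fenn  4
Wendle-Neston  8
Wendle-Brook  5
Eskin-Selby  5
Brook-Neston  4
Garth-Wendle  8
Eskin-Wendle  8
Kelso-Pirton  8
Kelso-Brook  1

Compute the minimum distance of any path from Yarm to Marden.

Shortest distances from Yarm:
Yarm: 0
Kelso: 6  (via Yarm)
Garth: 7  (via Yarm)
Brook: 7  (via Kelso)
Neston: 11  (via Brook)
Colne: 11  (via Kelso)
Pirton: 11  (via Garth)
Wendle: 12  (via Brook)
Marden: 13  (via Neston)
Shortest route: Yarm–Kelso–Brook–Neston–Marden = 13 km.

13 km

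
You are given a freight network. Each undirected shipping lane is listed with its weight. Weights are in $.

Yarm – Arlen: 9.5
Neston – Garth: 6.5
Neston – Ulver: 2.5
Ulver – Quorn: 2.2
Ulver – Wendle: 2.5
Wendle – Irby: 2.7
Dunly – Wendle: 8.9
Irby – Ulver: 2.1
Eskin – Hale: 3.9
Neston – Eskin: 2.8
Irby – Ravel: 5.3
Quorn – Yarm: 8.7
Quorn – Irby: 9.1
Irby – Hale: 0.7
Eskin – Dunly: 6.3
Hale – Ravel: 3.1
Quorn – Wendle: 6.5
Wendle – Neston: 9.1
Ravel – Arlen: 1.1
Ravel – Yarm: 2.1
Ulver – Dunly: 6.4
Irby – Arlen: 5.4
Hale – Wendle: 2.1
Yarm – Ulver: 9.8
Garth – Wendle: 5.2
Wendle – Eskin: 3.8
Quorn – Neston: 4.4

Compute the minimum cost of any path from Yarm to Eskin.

$9.1

Shortest distances from Yarm:
Yarm: 0
Ravel: 2.1  (via Yarm)
Arlen: 3.2  (via Ravel)
Hale: 5.2  (via Ravel)
Irby: 5.9  (via Hale)
Wendle: 7.3  (via Hale)
Ulver: 8  (via Irby)
Quorn: 8.7  (via Yarm)
Eskin: 9.1  (via Hale)
Shortest route: Yarm–Ravel–Hale–Eskin = $9.1.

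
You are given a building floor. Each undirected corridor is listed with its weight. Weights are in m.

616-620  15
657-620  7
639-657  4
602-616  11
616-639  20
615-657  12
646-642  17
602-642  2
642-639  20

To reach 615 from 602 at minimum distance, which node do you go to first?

Compare a few routes:
602–616–639–657–615: 11+20+4+12 = 47
602–642–639–657–615: 2+20+4+12 = 38
602–616–620–657–615: 11+15+7+12 = 45
602–642–639–616–620–657–615: 2+20+20+15+7+12 = 76
Cheapest is 602–642–639–657–615 at 38 m.
So from 602 the first move is to 642.

642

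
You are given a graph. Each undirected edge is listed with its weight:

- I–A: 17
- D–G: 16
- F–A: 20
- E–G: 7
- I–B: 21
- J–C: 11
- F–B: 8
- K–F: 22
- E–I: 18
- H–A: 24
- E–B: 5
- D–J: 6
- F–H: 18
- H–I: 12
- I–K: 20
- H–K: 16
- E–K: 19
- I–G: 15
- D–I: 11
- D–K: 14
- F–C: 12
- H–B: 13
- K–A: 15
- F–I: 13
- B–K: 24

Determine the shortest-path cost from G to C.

32

Running Dijkstra from G:
G: 0
E: 7  (via G)
B: 12  (via E)
I: 15  (via G)
D: 16  (via G)
F: 20  (via B)
J: 22  (via D)
H: 25  (via B)
K: 26  (via E)
A: 32  (via I)
C: 32  (via F)
Shortest route: G–E–B–F–C = 32.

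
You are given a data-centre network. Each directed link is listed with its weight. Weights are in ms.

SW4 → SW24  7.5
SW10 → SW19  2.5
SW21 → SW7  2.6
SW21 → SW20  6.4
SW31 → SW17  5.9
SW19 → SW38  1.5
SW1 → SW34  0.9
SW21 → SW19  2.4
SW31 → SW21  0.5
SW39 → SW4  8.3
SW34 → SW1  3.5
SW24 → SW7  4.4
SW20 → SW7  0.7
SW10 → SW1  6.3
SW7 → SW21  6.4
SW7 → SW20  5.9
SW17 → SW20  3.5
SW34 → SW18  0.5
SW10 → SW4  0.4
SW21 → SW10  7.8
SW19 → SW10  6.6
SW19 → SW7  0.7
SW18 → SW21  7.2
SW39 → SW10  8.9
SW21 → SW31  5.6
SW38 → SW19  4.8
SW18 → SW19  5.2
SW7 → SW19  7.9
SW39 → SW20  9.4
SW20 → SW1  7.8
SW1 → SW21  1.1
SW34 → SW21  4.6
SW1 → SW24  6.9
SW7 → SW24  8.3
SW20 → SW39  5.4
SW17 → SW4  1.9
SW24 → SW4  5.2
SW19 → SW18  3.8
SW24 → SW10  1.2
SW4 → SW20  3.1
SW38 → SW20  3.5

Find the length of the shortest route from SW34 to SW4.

Enumerating some paths:
SW34–SW1–SW24–SW10–SW4: 3.5+6.9+1.2+0.4 = 12
SW34–SW18–SW19–SW10–SW4: 0.5+5.2+6.6+0.4 = 12.7
Cheapest is SW34–SW1–SW24–SW10–SW4 at 12 ms.

12 ms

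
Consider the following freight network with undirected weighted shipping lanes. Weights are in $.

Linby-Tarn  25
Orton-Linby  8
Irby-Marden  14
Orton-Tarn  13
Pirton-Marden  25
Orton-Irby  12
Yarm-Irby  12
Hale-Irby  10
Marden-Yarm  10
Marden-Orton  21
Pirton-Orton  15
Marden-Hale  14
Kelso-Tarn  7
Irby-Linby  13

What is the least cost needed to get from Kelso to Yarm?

$44

Enumerating some paths:
Kelso - Tarn - Orton - Irby - Yarm: 7+13+12+12 = 44
Kelso - Tarn - Orton - Marden - Yarm: 7+13+21+10 = 51
Cheapest is Kelso - Tarn - Orton - Irby - Yarm at $44.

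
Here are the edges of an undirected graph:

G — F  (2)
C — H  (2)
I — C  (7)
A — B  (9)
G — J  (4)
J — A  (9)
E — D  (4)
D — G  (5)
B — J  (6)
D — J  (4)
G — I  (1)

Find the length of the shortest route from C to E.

Enumerating some paths:
C–I–G–J–D–E: 7+1+4+4+4 = 20
C–I–G–D–E: 7+1+5+4 = 17
The minimum is 17 via C–I–G–D–E.

17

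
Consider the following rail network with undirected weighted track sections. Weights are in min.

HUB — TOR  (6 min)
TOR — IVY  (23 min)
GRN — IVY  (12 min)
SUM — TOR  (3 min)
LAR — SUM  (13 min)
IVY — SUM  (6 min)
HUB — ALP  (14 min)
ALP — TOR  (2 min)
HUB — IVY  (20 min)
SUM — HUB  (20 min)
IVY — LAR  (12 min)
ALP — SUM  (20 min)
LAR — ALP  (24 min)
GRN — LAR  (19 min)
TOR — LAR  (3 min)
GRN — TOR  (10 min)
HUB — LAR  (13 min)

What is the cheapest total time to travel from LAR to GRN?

13 min

Shortest distances from LAR:
LAR: 0
TOR: 3  (via LAR)
ALP: 5  (via TOR)
SUM: 6  (via TOR)
HUB: 9  (via TOR)
IVY: 12  (via LAR)
GRN: 13  (via TOR)
Shortest route: LAR–TOR–GRN = 13 min.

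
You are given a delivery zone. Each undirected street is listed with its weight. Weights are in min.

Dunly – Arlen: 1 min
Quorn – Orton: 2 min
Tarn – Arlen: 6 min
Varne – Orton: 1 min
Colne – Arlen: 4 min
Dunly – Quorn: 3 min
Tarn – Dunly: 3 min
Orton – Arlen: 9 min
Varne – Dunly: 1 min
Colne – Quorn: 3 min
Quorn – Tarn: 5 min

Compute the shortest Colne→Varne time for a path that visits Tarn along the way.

12 min

Best Colne to Tarn: Colne–Quorn–Tarn costing 8
Shortest Tarn→Varne: Tarn–Dunly–Varne = 4
Total via Tarn: 8 + 4 = 12 min.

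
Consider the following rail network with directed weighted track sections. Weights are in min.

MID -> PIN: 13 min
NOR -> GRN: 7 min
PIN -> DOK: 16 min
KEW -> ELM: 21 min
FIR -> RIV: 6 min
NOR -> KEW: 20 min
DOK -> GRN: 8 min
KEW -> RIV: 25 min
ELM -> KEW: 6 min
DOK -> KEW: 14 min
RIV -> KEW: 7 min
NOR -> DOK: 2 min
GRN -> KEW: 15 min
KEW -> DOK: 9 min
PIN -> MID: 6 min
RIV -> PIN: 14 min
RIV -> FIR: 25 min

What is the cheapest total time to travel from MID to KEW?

43 min

Enumerating some paths:
MID → PIN → DOK → GRN → KEW: 13+16+8+15 = 52
MID → PIN → DOK → KEW: 13+16+14 = 43
Cheapest is MID → PIN → DOK → KEW at 43 min.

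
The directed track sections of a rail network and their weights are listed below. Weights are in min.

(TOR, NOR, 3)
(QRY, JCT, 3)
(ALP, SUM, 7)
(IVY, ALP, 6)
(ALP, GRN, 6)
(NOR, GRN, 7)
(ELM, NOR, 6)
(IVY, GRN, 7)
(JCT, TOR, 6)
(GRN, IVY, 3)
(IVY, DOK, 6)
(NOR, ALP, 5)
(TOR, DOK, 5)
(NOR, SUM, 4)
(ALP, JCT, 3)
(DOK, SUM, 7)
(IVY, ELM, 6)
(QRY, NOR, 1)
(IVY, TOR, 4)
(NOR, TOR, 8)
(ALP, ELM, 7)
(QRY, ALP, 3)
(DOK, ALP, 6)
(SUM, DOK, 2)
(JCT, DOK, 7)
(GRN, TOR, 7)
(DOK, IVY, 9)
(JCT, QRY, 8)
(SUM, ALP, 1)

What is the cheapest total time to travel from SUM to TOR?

Running Dijkstra from SUM:
SUM: 0
ALP: 1  (via SUM)
DOK: 2  (via SUM)
JCT: 4  (via ALP)
GRN: 7  (via ALP)
ELM: 8  (via ALP)
TOR: 10  (via JCT)
Shortest route: SUM → ALP → JCT → TOR = 10 min.

10 min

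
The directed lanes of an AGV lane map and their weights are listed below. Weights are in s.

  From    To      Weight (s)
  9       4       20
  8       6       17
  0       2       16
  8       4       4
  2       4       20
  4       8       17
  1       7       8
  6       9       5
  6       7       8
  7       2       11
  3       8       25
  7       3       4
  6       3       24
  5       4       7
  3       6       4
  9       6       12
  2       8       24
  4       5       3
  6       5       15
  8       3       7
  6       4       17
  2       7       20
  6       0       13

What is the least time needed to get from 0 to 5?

Enumerating some paths:
0 - 2 - 8 - 4 - 5: 16+24+4+3 = 47
0 - 2 - 4 - 5: 16+20+3 = 39
The minimum is 39 s via 0 - 2 - 4 - 5.

39 s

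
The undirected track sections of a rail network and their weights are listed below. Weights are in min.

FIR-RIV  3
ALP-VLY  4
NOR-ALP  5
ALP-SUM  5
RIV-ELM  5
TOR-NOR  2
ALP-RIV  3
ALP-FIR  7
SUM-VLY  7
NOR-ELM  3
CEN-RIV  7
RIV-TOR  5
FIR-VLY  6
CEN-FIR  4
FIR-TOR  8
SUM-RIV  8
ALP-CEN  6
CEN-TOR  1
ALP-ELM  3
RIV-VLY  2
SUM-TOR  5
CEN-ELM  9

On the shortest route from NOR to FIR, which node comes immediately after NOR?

Candidate routes:
NOR → TOR → CEN → FIR: 2+1+4 = 7
NOR → TOR → FIR: 2+8 = 10
NOR → TOR → RIV → FIR: 2+5+3 = 10
Cheapest is NOR → TOR → CEN → FIR at 7 min.
So from NOR the first move is to TOR.

TOR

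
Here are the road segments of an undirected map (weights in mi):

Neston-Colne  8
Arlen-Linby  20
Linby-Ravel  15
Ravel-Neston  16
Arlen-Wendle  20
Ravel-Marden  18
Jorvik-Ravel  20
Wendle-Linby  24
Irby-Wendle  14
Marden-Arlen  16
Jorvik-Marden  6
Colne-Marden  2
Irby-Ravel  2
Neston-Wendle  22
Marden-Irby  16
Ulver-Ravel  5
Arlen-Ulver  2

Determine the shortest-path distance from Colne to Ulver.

Candidate routes:
Colne - Marden - Ravel - Ulver: 2+18+5 = 25
Colne - Marden - Irby - Ravel - Ulver: 2+16+2+5 = 25
Colne - Marden - Arlen - Ulver: 2+16+2 = 20
The minimum is 20 mi via Colne - Marden - Arlen - Ulver.

20 mi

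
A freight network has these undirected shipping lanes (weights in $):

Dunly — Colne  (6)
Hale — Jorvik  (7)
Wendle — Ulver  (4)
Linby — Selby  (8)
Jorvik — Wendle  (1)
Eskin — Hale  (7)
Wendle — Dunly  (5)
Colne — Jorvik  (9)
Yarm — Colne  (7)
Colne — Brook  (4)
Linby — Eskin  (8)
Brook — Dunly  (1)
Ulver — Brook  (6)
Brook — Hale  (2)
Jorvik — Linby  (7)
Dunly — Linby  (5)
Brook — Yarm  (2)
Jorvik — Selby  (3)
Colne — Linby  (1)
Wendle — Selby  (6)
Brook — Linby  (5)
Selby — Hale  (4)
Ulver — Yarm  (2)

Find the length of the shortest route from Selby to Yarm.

Shortest distances from Selby:
Selby: 0
Jorvik: 3  (via Selby)
Hale: 4  (via Selby)
Wendle: 4  (via Jorvik)
Brook: 6  (via Hale)
Dunly: 7  (via Brook)
Yarm: 8  (via Brook)
Shortest route: Selby → Hale → Brook → Yarm = $8.

$8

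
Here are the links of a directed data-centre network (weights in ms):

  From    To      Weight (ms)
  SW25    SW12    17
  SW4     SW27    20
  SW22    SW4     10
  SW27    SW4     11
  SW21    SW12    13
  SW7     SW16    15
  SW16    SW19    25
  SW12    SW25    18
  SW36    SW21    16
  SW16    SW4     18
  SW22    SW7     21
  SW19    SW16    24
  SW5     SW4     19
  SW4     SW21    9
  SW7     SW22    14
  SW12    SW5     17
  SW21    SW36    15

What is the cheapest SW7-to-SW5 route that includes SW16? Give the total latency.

Best SW7 to SW16: SW7 → SW16 costing 15
Best SW16 to SW5: SW16 → SW4 → SW21 → SW12 → SW5 costing 57
Total via SW16: 15 + 57 = 72 ms.

72 ms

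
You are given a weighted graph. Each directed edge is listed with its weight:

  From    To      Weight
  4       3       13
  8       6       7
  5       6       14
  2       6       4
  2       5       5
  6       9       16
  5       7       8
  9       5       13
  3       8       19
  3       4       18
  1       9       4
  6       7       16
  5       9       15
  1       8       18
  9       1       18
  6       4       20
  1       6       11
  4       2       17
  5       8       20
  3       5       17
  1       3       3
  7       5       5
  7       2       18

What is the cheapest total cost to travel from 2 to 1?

Settle nodes by increasing distance from 2:
2: 0
6: 4  (via 2)
5: 5  (via 2)
7: 13  (via 5)
9: 20  (via 6)
4: 24  (via 6)
8: 25  (via 5)
3: 37  (via 4)
1: 38  (via 9)
Shortest route: 2 → 6 → 9 → 1 = 38.

38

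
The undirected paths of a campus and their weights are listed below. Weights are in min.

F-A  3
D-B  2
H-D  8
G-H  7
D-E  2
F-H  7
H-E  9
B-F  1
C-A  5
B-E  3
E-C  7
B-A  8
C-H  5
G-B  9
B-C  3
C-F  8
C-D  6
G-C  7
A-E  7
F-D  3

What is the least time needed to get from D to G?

11 min

Enumerating some paths:
D → C → G: 6+7 = 13
D → B → C → G: 2+3+7 = 12
D → B → G: 2+9 = 11
Cheapest is D → B → G at 11 min.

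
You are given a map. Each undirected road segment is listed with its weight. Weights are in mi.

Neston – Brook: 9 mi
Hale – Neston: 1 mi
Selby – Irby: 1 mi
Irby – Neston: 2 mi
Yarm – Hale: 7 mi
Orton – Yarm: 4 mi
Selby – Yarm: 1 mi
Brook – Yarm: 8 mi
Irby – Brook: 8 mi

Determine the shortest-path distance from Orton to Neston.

8 mi

Candidate routes:
Orton–Yarm–Selby–Irby–Neston: 4+1+1+2 = 8
Orton–Yarm–Hale–Neston: 4+7+1 = 12
The minimum is 8 mi via Orton–Yarm–Selby–Irby–Neston.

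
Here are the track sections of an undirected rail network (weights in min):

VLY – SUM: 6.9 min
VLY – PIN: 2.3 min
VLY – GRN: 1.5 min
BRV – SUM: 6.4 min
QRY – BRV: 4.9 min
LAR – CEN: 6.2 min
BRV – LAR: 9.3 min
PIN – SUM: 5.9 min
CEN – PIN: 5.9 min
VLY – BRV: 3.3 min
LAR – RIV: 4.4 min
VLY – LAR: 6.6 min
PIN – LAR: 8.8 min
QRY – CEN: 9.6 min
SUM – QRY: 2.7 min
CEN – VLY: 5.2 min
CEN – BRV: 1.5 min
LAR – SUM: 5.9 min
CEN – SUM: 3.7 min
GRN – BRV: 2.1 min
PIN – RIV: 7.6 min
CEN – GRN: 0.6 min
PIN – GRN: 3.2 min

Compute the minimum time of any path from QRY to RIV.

Settle nodes by increasing distance from QRY:
QRY: 0
SUM: 2.7  (via QRY)
BRV: 4.9  (via QRY)
CEN: 6.4  (via SUM)
GRN: 7  (via BRV)
VLY: 8.2  (via BRV)
LAR: 8.6  (via SUM)
PIN: 8.6  (via SUM)
RIV: 13  (via LAR)
Shortest route: QRY → SUM → LAR → RIV = 13 min.

13 min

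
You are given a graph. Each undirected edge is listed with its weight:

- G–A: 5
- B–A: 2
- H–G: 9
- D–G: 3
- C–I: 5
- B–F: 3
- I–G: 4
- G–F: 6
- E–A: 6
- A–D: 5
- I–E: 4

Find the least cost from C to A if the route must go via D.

17

Shortest C→D: C–I–G–D = 12
Best D to A: D–A costing 5
Total via D: 12 + 5 = 17.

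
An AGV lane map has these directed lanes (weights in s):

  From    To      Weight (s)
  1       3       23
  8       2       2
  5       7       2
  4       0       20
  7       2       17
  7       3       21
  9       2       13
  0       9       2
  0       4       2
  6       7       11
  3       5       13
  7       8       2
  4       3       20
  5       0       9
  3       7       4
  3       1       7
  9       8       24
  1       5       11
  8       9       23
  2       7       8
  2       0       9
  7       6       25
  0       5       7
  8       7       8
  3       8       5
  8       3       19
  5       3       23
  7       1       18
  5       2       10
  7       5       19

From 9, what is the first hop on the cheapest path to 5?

2

Compare a few routes:
9–2–7–1–5: 13+8+18+11 = 50
9–2–0–5: 13+9+7 = 29
9–2–7–5: 13+8+19 = 40
9–8–2–0–5: 24+2+9+7 = 42
The minimum is 29 s via 9–2–0–5.
So from 9 the first move is to 2.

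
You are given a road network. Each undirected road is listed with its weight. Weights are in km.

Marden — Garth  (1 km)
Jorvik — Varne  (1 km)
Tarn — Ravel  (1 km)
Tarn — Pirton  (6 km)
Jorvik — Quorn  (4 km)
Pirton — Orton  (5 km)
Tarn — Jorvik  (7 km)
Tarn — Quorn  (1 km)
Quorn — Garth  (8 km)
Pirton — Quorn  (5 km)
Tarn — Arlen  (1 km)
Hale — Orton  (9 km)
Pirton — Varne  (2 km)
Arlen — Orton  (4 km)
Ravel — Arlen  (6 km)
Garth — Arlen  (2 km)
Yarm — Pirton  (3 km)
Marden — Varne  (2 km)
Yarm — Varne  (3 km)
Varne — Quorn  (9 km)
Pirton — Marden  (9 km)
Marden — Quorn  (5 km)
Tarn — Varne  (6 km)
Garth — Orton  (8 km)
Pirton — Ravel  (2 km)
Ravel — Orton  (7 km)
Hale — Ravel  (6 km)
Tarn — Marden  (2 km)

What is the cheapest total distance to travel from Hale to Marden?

9 km

Settle nodes by increasing distance from Hale:
Hale: 0
Ravel: 6  (via Hale)
Tarn: 7  (via Ravel)
Arlen: 8  (via Tarn)
Quorn: 8  (via Tarn)
Pirton: 8  (via Ravel)
Marden: 9  (via Tarn)
Shortest route: Hale → Ravel → Tarn → Marden = 9 km.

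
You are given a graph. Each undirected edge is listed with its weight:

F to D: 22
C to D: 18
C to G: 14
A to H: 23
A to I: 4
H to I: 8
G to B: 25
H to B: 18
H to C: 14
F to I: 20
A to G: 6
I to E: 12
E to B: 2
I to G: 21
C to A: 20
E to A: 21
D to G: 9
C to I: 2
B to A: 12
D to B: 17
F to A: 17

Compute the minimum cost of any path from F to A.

17

Running Dijkstra from F:
F: 0
A: 17  (via F)
Shortest route: F–A = 17.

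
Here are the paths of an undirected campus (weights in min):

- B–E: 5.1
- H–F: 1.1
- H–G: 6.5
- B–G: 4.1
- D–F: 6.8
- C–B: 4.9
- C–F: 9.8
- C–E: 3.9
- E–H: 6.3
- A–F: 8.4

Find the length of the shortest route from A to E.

15.8 min

Enumerating some paths:
A → F → H → G → B → E: 8.4+1.1+6.5+4.1+5.1 = 25.2
A → F → H → E: 8.4+1.1+6.3 = 15.8
A → F → C → B → E: 8.4+9.8+4.9+5.1 = 28.2
A → F → C → E: 8.4+9.8+3.9 = 22.1
The minimum is 15.8 min via A → F → H → E.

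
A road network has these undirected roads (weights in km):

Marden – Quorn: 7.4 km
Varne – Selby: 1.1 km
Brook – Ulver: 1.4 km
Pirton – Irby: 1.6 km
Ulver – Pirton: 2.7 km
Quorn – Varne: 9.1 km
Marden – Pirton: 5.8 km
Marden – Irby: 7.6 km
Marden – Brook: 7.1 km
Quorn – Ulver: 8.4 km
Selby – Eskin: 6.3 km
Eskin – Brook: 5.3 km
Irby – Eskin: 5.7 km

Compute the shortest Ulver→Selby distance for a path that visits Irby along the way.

16.3 km

Best Ulver to Irby: Ulver–Pirton–Irby costing 4.3
Best Irby to Selby: Irby–Eskin–Selby costing 12
Total via Irby: 4.3 + 12 = 16.3 km.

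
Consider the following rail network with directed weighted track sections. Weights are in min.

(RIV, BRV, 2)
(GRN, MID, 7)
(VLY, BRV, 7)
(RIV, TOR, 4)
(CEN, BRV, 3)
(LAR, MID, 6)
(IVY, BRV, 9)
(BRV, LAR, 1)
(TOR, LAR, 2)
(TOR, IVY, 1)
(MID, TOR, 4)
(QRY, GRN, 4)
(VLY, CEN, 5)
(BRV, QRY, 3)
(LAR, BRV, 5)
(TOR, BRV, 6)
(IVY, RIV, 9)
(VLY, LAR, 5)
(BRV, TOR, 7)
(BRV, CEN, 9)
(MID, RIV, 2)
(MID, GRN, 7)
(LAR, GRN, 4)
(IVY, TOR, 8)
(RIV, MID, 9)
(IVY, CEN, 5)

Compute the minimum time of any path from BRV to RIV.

9 min

Compare a few routes:
BRV - QRY - GRN - MID - RIV: 3+4+7+2 = 16
BRV - TOR - LAR - MID - RIV: 7+2+6+2 = 17
BRV - LAR - GRN - MID - RIV: 1+4+7+2 = 14
BRV - LAR - MID - RIV: 1+6+2 = 9
Cheapest is BRV - LAR - MID - RIV at 9 min.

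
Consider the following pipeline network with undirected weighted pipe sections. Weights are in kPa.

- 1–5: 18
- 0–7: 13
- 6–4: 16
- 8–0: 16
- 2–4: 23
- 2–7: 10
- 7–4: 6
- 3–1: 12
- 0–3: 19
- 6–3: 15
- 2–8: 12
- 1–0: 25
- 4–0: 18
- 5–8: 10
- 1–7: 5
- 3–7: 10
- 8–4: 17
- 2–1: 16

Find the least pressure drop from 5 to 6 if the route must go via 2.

Best 5 to 2: 5–8–2 costing 22
Shortest 2→6: 2–7–4–6 = 32
Total via 2: 22 + 32 = 54 kPa.

54 kPa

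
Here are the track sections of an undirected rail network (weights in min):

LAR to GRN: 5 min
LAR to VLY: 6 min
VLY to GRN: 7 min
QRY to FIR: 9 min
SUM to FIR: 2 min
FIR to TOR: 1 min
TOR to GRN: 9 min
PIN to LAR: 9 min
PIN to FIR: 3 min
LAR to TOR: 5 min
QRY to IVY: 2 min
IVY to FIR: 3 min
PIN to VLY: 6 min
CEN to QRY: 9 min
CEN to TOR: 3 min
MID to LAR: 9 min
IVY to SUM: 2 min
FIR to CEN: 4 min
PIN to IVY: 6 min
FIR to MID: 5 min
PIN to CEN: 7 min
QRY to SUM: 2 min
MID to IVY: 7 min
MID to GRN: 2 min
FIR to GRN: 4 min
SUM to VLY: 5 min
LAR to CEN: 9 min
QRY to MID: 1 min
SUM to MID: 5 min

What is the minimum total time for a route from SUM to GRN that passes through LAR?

Shortest SUM→LAR: SUM → FIR → TOR → LAR = 8
Shortest LAR→GRN: LAR → GRN = 5
Total via LAR: 8 + 5 = 13 min.

13 min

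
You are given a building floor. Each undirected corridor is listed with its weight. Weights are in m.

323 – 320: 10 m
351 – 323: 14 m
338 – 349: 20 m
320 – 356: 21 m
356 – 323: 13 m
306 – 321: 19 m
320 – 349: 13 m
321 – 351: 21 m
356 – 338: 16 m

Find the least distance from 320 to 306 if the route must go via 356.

88 m

Best 320 to 356: 320 → 356 costing 21
Best 356 to 306: 356 → 323 → 351 → 321 → 306 costing 67
Total via 356: 21 + 67 = 88 m.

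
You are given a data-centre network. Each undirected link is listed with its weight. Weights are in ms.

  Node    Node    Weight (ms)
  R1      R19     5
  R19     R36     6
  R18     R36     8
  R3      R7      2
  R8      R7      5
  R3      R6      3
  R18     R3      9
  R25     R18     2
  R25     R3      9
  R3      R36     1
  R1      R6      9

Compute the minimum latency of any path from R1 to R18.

19 ms

Compare a few routes:
R1 → R6 → R3 → R36 → R18: 9+3+1+8 = 21
R1 → R6 → R3 → R18: 9+3+9 = 21
R1 → R19 → R36 → R18: 5+6+8 = 19
Cheapest is R1 → R19 → R36 → R18 at 19 ms.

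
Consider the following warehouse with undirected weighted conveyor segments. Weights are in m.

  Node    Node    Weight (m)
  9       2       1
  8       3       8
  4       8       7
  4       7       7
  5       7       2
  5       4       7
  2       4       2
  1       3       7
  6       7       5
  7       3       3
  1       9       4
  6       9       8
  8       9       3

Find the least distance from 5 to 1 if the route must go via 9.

14 m

Best 5 to 9: 5 → 4 → 2 → 9 costing 10
Best 9 to 1: 9 → 1 costing 4
Total via 9: 10 + 4 = 14 m.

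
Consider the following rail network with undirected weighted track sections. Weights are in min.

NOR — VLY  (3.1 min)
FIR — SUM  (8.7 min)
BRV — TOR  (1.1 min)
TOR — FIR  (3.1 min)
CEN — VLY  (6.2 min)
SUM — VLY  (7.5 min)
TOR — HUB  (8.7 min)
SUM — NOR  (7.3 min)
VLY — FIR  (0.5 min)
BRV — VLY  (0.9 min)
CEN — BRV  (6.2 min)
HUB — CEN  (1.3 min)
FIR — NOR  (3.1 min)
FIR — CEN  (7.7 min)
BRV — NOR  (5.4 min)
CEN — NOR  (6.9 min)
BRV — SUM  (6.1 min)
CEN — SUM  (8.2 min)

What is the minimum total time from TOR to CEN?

Enumerating some paths:
TOR → BRV → VLY → CEN: 1.1+0.9+6.2 = 8.2
TOR → BRV → CEN: 1.1+6.2 = 7.3
TOR → FIR → VLY → CEN: 3.1+0.5+6.2 = 9.8
The minimum is 7.3 min via TOR → BRV → CEN.

7.3 min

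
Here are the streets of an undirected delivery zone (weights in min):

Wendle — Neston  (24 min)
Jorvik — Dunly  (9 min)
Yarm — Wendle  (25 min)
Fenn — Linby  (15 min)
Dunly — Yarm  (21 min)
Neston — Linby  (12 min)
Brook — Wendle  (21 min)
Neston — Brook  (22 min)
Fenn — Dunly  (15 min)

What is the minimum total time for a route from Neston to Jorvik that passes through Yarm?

79 min

Best Neston to Yarm: Neston → Wendle → Yarm costing 49
Shortest Yarm→Jorvik: Yarm → Dunly → Jorvik = 30
Total via Yarm: 49 + 30 = 79 min.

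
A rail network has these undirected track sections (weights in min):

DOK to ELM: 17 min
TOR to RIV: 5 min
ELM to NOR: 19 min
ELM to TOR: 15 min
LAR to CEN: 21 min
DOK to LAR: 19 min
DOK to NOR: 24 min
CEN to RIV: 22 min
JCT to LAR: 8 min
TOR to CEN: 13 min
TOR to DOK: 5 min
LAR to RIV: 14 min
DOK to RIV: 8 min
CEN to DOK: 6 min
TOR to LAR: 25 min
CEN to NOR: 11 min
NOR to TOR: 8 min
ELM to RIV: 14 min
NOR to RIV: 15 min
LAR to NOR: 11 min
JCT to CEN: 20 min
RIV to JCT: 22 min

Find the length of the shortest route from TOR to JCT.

27 min

Settle nodes by increasing distance from TOR:
TOR: 0
DOK: 5  (via TOR)
RIV: 5  (via TOR)
NOR: 8  (via TOR)
CEN: 11  (via DOK)
ELM: 15  (via TOR)
LAR: 19  (via RIV)
JCT: 27  (via RIV)
Shortest route: TOR → RIV → JCT = 27 min.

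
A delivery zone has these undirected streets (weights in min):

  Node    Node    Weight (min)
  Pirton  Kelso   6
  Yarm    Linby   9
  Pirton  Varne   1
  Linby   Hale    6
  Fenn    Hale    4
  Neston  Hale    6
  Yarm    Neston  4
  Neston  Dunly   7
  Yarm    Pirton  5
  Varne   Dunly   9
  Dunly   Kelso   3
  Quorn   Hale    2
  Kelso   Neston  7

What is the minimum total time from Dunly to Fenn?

17 min

Settle nodes by increasing distance from Dunly:
Dunly: 0
Kelso: 3  (via Dunly)
Neston: 7  (via Dunly)
Varne: 9  (via Dunly)
Pirton: 9  (via Kelso)
Yarm: 11  (via Neston)
Hale: 13  (via Neston)
Quorn: 15  (via Hale)
Fenn: 17  (via Hale)
Shortest route: Dunly–Neston–Hale–Fenn = 17 min.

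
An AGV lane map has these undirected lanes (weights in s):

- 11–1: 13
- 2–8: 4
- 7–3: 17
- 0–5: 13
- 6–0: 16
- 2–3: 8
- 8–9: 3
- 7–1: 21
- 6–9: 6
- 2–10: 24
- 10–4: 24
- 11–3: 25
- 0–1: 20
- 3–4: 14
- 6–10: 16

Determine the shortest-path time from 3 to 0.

Settle nodes by increasing distance from 3:
3: 0
2: 8  (via 3)
8: 12  (via 2)
4: 14  (via 3)
9: 15  (via 8)
7: 17  (via 3)
6: 21  (via 9)
11: 25  (via 3)
10: 32  (via 2)
0: 37  (via 6)
Shortest route: 3 → 2 → 8 → 9 → 6 → 0 = 37 s.

37 s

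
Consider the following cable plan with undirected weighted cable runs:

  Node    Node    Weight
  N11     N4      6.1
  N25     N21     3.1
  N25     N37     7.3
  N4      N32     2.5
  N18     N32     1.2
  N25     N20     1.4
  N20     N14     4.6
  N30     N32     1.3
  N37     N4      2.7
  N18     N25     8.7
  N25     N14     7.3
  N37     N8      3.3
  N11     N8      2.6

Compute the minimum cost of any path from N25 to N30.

Running Dijkstra from N25:
N25: 0
N20: 1.4  (via N25)
N21: 3.1  (via N25)
N14: 6  (via N20)
N37: 7.3  (via N25)
N18: 8.7  (via N25)
N32: 9.9  (via N18)
N4: 10  (via N37)
N8: 10.6  (via N37)
N30: 11.2  (via N32)
Shortest route: N25–N18–N32–N30 = 11.2.

11.2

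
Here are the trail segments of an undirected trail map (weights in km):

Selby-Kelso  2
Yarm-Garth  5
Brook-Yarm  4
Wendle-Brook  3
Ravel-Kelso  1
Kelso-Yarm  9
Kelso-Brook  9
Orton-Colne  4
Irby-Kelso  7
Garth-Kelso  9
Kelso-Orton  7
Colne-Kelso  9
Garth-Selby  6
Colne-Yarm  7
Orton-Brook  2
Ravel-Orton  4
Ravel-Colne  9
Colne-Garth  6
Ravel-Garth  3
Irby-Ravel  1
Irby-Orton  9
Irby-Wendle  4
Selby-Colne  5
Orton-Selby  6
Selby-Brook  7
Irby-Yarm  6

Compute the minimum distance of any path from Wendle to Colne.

9 km

Compare a few routes:
Wendle → Irby → Ravel → Orton → Colne: 4+1+4+4 = 13
Wendle → Brook → Orton → Colne: 3+2+4 = 9
Cheapest is Wendle → Brook → Orton → Colne at 9 km.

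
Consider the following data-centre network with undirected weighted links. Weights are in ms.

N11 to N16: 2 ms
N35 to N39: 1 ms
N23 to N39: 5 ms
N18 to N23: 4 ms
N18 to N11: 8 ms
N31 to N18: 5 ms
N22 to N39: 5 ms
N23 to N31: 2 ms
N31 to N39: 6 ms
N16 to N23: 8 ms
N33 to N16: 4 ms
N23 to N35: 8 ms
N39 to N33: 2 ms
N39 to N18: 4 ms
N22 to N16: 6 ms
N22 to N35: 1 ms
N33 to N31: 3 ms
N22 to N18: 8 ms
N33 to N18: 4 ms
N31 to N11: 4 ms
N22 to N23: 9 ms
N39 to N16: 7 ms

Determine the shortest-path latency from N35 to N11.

9 ms

Candidate routes:
N35 - N22 - N16 - N11: 1+6+2 = 9
N35 - N39 - N16 - N11: 1+7+2 = 10
N35 - N39 - N33 - N31 - N11: 1+2+3+4 = 10
Cheapest is N35 - N22 - N16 - N11 at 9 ms.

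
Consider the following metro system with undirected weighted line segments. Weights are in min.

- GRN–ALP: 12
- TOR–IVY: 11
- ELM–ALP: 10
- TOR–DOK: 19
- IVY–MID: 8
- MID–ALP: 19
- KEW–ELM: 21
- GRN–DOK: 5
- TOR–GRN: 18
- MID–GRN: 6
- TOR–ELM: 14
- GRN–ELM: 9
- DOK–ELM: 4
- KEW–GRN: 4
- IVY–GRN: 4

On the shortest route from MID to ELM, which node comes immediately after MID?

Compare a few routes:
MID → IVY → GRN → ELM: 8+4+9 = 21
MID → IVY → GRN → DOK → ELM: 8+4+5+4 = 21
MID → GRN → ELM: 6+9 = 15
The minimum is 15 min via MID → GRN → ELM.
So from MID the first move is to GRN.

GRN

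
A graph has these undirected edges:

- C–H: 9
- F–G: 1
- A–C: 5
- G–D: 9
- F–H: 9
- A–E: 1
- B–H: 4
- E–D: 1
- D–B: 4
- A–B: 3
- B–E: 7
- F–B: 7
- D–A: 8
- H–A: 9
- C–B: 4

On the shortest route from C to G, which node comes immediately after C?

B

Enumerating some paths:
C → A → B → F → G: 5+3+7+1 = 16
C → B → F → G: 4+7+1 = 12
The minimum is 12 via C → B → F → G.
So from C the first move is to B.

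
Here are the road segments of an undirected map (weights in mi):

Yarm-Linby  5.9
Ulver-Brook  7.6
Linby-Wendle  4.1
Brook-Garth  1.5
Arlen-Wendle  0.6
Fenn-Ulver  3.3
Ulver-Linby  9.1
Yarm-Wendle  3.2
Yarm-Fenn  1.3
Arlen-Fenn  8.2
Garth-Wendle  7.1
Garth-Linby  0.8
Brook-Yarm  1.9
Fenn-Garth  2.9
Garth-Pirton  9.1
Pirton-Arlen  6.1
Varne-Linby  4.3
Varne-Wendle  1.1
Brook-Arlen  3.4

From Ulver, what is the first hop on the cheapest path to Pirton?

Candidate routes:
Ulver → Fenn → Garth → Pirton: 3.3+2.9+9.1 = 15.3
Ulver → Fenn → Yarm → Wendle → Arlen → Pirton: 3.3+1.3+3.2+0.6+6.1 = 14.5
The minimum is 14.5 mi via Ulver → Fenn → Yarm → Wendle → Arlen → Pirton.
So from Ulver the first move is to Fenn.

Fenn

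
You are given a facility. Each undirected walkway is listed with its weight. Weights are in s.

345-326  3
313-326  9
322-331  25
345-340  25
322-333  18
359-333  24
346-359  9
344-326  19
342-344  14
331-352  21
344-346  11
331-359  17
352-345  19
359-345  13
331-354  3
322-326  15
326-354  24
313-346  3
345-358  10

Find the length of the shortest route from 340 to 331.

55 s

Candidate routes:
340 → 345 → 359 → 331: 25+13+17 = 55
340 → 345 → 352 → 331: 25+19+21 = 65
The minimum is 55 s via 340 → 345 → 359 → 331.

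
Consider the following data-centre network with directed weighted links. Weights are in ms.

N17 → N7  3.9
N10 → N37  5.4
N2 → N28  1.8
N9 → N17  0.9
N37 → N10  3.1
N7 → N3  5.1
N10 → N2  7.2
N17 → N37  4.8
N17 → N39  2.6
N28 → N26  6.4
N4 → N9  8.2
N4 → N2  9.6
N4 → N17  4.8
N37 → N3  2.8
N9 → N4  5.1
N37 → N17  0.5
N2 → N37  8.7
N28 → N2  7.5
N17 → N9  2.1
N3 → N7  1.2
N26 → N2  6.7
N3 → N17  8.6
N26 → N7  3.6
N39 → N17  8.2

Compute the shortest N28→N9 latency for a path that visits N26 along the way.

Shortest N28→N26: N28–N26 = 6.4
Best N26 to N9: N26–N2–N37–N17–N9 costing 18
Total via N26: 6.4 + 18 = 24.4 ms.

24.4 ms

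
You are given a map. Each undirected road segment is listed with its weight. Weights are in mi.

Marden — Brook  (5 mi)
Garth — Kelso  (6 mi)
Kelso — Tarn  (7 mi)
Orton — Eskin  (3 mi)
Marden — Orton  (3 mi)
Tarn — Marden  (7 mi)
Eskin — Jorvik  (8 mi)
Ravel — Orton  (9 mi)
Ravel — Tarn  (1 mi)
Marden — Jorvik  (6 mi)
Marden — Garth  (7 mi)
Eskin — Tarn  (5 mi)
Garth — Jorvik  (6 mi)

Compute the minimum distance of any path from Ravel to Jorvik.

14 mi

Enumerating some paths:
Ravel - Tarn - Eskin - Jorvik: 1+5+8 = 14
Ravel - Orton - Marden - Jorvik: 9+3+6 = 18
Ravel - Tarn - Eskin - Orton - Marden - Jorvik: 1+5+3+3+6 = 18
The minimum is 14 mi via Ravel - Tarn - Eskin - Jorvik.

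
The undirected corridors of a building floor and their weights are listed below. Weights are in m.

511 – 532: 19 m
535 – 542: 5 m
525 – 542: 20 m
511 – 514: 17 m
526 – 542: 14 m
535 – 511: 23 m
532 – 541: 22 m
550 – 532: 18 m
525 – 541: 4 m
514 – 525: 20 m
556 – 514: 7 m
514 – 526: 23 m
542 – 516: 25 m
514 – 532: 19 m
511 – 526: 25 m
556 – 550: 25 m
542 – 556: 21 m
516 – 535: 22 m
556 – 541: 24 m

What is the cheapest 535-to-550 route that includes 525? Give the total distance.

Best 535 to 525: 535 → 542 → 525 costing 25
Shortest 525→550: 525 → 541 → 532 → 550 = 44
Total via 525: 25 + 44 = 69 m.

69 m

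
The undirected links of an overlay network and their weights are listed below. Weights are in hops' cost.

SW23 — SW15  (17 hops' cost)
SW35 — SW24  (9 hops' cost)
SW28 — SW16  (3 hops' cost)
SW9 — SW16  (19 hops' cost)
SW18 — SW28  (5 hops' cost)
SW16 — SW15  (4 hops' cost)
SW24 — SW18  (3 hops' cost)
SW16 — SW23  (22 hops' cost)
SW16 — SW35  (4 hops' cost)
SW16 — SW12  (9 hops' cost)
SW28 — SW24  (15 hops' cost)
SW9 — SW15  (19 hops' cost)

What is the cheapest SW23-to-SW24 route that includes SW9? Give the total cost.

Best SW23 to SW9: SW23–SW15–SW9 costing 36
Best SW9 to SW24: SW9–SW16–SW28–SW18–SW24 costing 30
Total via SW9: 36 + 30 = 66 hops' cost.

66 hops' cost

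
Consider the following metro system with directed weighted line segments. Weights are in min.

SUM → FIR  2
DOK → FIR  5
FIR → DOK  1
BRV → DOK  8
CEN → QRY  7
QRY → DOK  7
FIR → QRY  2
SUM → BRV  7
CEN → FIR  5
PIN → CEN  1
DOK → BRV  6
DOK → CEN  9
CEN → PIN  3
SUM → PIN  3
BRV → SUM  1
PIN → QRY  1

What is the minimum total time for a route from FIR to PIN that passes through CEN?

13 min

Best FIR to CEN: FIR → DOK → CEN costing 10
Best CEN to PIN: CEN → PIN costing 3
Total via CEN: 10 + 3 = 13 min.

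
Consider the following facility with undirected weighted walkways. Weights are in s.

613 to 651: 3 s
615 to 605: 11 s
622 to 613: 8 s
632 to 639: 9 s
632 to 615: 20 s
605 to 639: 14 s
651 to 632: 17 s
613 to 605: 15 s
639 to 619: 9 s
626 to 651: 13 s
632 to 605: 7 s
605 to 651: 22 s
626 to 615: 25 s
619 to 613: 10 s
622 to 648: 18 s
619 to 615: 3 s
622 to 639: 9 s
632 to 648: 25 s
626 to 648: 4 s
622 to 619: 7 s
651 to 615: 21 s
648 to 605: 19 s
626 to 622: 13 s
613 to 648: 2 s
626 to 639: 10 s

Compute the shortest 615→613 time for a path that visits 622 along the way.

Best 615 to 622: 615–619–622 costing 10
Best 622 to 613: 622–613 costing 8
Total via 622: 10 + 8 = 18 s.

18 s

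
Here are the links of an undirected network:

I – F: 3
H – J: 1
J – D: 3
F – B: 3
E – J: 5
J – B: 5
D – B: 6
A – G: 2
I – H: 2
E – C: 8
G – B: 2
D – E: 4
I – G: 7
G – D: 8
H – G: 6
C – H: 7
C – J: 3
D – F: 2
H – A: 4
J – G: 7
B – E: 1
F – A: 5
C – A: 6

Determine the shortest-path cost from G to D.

Settle nodes by increasing distance from G:
G: 0
A: 2  (via G)
B: 2  (via G)
E: 3  (via B)
F: 5  (via B)
H: 6  (via G)
D: 7  (via E)
Shortest route: G–B–E–D = 7.

7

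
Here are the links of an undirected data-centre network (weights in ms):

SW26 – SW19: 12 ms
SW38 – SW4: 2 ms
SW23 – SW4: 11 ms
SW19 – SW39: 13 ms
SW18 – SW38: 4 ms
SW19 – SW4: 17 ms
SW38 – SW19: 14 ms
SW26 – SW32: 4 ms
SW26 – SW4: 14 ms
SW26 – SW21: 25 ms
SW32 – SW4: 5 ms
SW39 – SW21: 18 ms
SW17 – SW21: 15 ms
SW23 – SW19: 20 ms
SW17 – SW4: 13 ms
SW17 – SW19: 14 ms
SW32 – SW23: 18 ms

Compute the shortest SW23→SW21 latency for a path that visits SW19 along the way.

49 ms

Best SW23 to SW19: SW23 → SW19 costing 20
Shortest SW19→SW21: SW19 → SW17 → SW21 = 29
Total via SW19: 20 + 29 = 49 ms.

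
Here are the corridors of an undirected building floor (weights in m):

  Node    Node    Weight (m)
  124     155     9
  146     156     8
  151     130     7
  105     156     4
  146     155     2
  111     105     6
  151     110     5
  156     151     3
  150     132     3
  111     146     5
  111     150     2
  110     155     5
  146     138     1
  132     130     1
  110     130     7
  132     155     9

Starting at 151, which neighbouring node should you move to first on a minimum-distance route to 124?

Compare a few routes:
151–156–146–155–124: 3+8+2+9 = 22
151–110–155–124: 5+5+9 = 19
151–130–132–155–124: 7+1+9+9 = 26
The minimum is 19 m via 151–110–155–124.
So from 151 the first move is to 110.

110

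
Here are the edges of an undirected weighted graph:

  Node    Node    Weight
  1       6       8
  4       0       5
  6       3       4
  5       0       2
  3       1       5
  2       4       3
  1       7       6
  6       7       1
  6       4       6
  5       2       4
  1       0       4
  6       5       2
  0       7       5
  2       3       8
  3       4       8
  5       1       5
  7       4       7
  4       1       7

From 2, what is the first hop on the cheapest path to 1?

Compare a few routes:
2–5–0–1: 4+2+4 = 10
2–5–1: 4+5 = 9
2–4–1: 3+7 = 10
Cheapest is 2–5–1 at 9.
So from 2 the first move is to 5.

5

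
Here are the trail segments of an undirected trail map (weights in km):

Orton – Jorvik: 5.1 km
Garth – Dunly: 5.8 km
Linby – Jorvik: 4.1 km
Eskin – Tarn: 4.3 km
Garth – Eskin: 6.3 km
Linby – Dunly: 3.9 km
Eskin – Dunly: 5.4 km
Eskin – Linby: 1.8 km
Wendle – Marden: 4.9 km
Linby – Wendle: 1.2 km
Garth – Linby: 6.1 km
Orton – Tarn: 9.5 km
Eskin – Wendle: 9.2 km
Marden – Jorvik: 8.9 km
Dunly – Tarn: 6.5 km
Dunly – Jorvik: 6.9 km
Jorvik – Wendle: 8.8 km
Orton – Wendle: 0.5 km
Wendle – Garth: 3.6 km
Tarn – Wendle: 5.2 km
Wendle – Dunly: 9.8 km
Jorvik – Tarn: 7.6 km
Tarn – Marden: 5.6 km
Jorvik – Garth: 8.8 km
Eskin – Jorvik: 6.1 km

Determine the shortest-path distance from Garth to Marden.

8.5 km

Running Dijkstra from Garth:
Garth: 0
Wendle: 3.6  (via Garth)
Orton: 4.1  (via Wendle)
Linby: 4.8  (via Wendle)
Dunly: 5.8  (via Garth)
Eskin: 6.3  (via Garth)
Marden: 8.5  (via Wendle)
Shortest route: Garth → Wendle → Marden = 8.5 km.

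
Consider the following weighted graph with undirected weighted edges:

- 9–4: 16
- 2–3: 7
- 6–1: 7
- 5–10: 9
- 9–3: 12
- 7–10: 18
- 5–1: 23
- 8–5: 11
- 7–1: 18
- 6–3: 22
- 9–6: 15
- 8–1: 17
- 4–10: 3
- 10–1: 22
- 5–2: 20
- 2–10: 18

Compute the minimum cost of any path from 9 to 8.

39

Enumerating some paths:
9–6–1–5–8: 15+7+23+11 = 56
9–3–2–5–8: 12+7+20+11 = 50
9–6–1–8: 15+7+17 = 39
Cheapest is 9–6–1–8 at 39.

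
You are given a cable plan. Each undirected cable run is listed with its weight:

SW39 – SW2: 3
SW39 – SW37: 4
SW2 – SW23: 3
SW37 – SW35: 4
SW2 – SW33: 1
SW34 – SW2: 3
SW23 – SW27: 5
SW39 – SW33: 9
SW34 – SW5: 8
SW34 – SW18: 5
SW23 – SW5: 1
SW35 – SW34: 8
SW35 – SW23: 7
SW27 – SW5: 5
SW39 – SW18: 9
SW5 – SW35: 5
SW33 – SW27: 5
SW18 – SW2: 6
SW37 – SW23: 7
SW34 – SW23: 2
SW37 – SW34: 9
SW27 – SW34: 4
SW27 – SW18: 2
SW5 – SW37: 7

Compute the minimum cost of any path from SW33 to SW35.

10

Candidate routes:
SW33 - SW2 - SW34 - SW35: 1+3+8 = 12
SW33 - SW2 - SW34 - SW23 - SW5 - SW35: 1+3+2+1+5 = 12
SW33 - SW2 - SW23 - SW35: 1+3+7 = 11
SW33 - SW2 - SW23 - SW5 - SW35: 1+3+1+5 = 10
The minimum is 10 via SW33 - SW2 - SW23 - SW5 - SW35.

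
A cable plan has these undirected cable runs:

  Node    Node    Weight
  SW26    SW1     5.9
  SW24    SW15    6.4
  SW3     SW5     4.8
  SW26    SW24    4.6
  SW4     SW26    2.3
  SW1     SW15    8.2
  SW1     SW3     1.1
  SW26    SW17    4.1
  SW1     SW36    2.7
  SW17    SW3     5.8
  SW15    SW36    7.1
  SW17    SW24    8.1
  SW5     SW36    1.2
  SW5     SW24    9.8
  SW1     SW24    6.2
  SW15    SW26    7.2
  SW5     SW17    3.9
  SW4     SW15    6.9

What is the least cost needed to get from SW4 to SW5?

10.3

Shortest distances from SW4:
SW4: 0
SW26: 2.3  (via SW4)
SW17: 6.4  (via SW26)
SW24: 6.9  (via SW26)
SW15: 6.9  (via SW4)
SW1: 8.2  (via SW26)
SW3: 9.3  (via SW1)
SW5: 10.3  (via SW17)
Shortest route: SW4–SW26–SW17–SW5 = 10.3.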